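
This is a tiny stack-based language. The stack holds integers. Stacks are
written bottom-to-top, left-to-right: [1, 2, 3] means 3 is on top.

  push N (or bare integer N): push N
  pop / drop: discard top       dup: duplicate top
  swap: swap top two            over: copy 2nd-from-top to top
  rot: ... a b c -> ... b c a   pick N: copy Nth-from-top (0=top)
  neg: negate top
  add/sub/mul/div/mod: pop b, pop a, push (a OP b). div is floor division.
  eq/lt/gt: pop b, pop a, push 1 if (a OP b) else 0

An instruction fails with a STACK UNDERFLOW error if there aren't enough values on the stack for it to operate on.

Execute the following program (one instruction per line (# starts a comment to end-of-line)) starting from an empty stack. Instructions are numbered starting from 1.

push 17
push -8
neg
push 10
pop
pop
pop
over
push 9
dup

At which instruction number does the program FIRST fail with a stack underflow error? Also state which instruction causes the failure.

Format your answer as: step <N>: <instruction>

Answer: step 8: over

Derivation:
Step 1 ('push 17'): stack = [17], depth = 1
Step 2 ('push -8'): stack = [17, -8], depth = 2
Step 3 ('neg'): stack = [17, 8], depth = 2
Step 4 ('push 10'): stack = [17, 8, 10], depth = 3
Step 5 ('pop'): stack = [17, 8], depth = 2
Step 6 ('pop'): stack = [17], depth = 1
Step 7 ('pop'): stack = [], depth = 0
Step 8 ('over'): needs 2 value(s) but depth is 0 — STACK UNDERFLOW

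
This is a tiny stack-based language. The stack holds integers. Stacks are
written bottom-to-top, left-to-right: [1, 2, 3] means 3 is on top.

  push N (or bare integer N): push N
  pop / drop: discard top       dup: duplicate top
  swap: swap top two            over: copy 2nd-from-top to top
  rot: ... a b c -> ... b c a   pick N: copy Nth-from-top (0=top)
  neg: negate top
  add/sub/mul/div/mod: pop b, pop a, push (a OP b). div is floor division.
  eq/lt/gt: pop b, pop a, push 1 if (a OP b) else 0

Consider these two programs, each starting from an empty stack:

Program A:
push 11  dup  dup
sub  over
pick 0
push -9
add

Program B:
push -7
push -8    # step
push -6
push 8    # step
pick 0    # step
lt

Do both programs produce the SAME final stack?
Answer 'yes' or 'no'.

Program A trace:
  After 'push 11': [11]
  After 'dup': [11, 11]
  After 'dup': [11, 11, 11]
  After 'sub': [11, 0]
  After 'over': [11, 0, 11]
  After 'pick 0': [11, 0, 11, 11]
  After 'push -9': [11, 0, 11, 11, -9]
  After 'add': [11, 0, 11, 2]
Program A final stack: [11, 0, 11, 2]

Program B trace:
  After 'push -7': [-7]
  After 'push -8': [-7, -8]
  After 'push -6': [-7, -8, -6]
  After 'push 8': [-7, -8, -6, 8]
  After 'pick 0': [-7, -8, -6, 8, 8]
  After 'lt': [-7, -8, -6, 0]
Program B final stack: [-7, -8, -6, 0]
Same: no

Answer: no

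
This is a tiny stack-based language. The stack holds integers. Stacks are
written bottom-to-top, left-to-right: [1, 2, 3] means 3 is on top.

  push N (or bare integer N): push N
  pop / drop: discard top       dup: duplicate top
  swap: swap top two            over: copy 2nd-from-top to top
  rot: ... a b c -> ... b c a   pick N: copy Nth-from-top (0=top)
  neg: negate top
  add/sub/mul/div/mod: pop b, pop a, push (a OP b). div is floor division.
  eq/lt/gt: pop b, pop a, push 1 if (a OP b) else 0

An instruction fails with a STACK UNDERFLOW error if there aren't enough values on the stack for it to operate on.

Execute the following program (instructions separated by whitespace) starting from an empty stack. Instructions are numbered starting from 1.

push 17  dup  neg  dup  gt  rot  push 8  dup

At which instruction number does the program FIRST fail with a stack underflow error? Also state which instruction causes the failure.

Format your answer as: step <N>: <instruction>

Step 1 ('push 17'): stack = [17], depth = 1
Step 2 ('dup'): stack = [17, 17], depth = 2
Step 3 ('neg'): stack = [17, -17], depth = 2
Step 4 ('dup'): stack = [17, -17, -17], depth = 3
Step 5 ('gt'): stack = [17, 0], depth = 2
Step 6 ('rot'): needs 3 value(s) but depth is 2 — STACK UNDERFLOW

Answer: step 6: rot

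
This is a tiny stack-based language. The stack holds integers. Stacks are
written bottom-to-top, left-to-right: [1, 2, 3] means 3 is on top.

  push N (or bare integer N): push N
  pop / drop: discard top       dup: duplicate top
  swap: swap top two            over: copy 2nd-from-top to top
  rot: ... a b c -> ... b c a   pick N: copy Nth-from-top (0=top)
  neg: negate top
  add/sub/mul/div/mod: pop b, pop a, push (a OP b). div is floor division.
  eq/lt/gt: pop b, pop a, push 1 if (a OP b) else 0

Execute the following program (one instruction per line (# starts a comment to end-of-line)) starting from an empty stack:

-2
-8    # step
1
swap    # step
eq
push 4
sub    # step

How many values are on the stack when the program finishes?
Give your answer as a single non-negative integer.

Answer: 2

Derivation:
After 'push -2': stack = [-2] (depth 1)
After 'push -8': stack = [-2, -8] (depth 2)
After 'push 1': stack = [-2, -8, 1] (depth 3)
After 'swap': stack = [-2, 1, -8] (depth 3)
After 'eq': stack = [-2, 0] (depth 2)
After 'push 4': stack = [-2, 0, 4] (depth 3)
After 'sub': stack = [-2, -4] (depth 2)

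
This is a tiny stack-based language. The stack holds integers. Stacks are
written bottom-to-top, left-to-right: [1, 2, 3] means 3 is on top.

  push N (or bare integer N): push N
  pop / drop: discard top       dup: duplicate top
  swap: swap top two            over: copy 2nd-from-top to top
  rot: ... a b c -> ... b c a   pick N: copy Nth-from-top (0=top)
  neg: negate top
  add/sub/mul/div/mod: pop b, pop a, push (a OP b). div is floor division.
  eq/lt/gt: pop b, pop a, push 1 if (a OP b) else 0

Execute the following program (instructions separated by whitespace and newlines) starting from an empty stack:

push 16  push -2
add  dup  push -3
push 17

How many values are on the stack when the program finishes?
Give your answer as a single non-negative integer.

Answer: 4

Derivation:
After 'push 16': stack = [16] (depth 1)
After 'push -2': stack = [16, -2] (depth 2)
After 'add': stack = [14] (depth 1)
After 'dup': stack = [14, 14] (depth 2)
After 'push -3': stack = [14, 14, -3] (depth 3)
After 'push 17': stack = [14, 14, -3, 17] (depth 4)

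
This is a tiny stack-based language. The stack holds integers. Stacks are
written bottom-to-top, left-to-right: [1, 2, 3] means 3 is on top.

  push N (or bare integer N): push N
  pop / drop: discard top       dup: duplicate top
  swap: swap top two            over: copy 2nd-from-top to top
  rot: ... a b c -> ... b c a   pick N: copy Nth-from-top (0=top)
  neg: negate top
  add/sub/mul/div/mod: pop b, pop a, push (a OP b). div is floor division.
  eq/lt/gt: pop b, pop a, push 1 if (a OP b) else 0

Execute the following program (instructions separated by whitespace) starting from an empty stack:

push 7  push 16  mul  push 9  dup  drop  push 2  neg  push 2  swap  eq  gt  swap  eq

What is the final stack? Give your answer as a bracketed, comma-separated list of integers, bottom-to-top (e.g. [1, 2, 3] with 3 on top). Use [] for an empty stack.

Answer: [0]

Derivation:
After 'push 7': [7]
After 'push 16': [7, 16]
After 'mul': [112]
After 'push 9': [112, 9]
After 'dup': [112, 9, 9]
After 'drop': [112, 9]
After 'push 2': [112, 9, 2]
After 'neg': [112, 9, -2]
After 'push 2': [112, 9, -2, 2]
After 'swap': [112, 9, 2, -2]
After 'eq': [112, 9, 0]
After 'gt': [112, 1]
After 'swap': [1, 112]
After 'eq': [0]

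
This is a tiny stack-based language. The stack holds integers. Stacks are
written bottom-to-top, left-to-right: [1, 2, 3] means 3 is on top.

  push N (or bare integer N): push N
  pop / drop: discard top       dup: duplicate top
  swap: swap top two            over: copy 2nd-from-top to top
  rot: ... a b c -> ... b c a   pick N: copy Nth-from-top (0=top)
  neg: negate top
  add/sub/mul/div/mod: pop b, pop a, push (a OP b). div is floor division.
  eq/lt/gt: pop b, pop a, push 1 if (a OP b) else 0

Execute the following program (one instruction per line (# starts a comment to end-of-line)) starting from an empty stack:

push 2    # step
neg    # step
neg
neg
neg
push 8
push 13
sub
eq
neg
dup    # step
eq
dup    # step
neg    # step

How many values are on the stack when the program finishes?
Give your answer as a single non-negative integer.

After 'push 2': stack = [2] (depth 1)
After 'neg': stack = [-2] (depth 1)
After 'neg': stack = [2] (depth 1)
After 'neg': stack = [-2] (depth 1)
After 'neg': stack = [2] (depth 1)
After 'push 8': stack = [2, 8] (depth 2)
After 'push 13': stack = [2, 8, 13] (depth 3)
After 'sub': stack = [2, -5] (depth 2)
After 'eq': stack = [0] (depth 1)
After 'neg': stack = [0] (depth 1)
After 'dup': stack = [0, 0] (depth 2)
After 'eq': stack = [1] (depth 1)
After 'dup': stack = [1, 1] (depth 2)
After 'neg': stack = [1, -1] (depth 2)

Answer: 2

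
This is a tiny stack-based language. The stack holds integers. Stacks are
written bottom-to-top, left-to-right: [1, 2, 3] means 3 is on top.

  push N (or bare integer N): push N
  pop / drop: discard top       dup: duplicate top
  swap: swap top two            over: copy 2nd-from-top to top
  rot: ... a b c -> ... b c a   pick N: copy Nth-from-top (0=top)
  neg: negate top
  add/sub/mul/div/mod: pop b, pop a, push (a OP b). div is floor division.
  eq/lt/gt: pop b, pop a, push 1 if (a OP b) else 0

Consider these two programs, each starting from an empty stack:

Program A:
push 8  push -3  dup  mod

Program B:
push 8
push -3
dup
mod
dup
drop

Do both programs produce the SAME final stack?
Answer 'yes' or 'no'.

Answer: yes

Derivation:
Program A trace:
  After 'push 8': [8]
  After 'push -3': [8, -3]
  After 'dup': [8, -3, -3]
  After 'mod': [8, 0]
Program A final stack: [8, 0]

Program B trace:
  After 'push 8': [8]
  After 'push -3': [8, -3]
  After 'dup': [8, -3, -3]
  After 'mod': [8, 0]
  After 'dup': [8, 0, 0]
  After 'drop': [8, 0]
Program B final stack: [8, 0]
Same: yes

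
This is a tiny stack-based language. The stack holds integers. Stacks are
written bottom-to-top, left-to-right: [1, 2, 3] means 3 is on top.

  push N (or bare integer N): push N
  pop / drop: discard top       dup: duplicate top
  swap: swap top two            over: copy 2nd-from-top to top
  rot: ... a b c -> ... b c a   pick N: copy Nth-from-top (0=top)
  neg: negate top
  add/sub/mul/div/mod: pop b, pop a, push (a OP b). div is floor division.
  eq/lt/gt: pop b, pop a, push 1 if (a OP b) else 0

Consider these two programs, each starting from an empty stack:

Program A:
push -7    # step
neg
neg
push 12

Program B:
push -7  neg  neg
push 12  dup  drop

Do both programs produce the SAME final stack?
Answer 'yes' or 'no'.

Program A trace:
  After 'push -7': [-7]
  After 'neg': [7]
  After 'neg': [-7]
  After 'push 12': [-7, 12]
Program A final stack: [-7, 12]

Program B trace:
  After 'push -7': [-7]
  After 'neg': [7]
  After 'neg': [-7]
  After 'push 12': [-7, 12]
  After 'dup': [-7, 12, 12]
  After 'drop': [-7, 12]
Program B final stack: [-7, 12]
Same: yes

Answer: yes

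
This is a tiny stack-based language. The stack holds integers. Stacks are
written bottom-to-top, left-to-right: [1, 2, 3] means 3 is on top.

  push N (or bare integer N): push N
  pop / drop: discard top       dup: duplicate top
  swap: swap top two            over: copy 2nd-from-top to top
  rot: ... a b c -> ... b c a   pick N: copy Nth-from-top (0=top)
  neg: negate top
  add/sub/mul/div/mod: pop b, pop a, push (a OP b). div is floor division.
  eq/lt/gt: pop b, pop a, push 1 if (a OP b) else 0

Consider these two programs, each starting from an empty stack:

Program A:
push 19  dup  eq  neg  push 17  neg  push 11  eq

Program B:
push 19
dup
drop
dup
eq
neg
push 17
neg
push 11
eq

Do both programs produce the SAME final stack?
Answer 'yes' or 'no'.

Answer: yes

Derivation:
Program A trace:
  After 'push 19': [19]
  After 'dup': [19, 19]
  After 'eq': [1]
  After 'neg': [-1]
  After 'push 17': [-1, 17]
  After 'neg': [-1, -17]
  After 'push 11': [-1, -17, 11]
  After 'eq': [-1, 0]
Program A final stack: [-1, 0]

Program B trace:
  After 'push 19': [19]
  After 'dup': [19, 19]
  After 'drop': [19]
  After 'dup': [19, 19]
  After 'eq': [1]
  After 'neg': [-1]
  After 'push 17': [-1, 17]
  After 'neg': [-1, -17]
  After 'push 11': [-1, -17, 11]
  After 'eq': [-1, 0]
Program B final stack: [-1, 0]
Same: yes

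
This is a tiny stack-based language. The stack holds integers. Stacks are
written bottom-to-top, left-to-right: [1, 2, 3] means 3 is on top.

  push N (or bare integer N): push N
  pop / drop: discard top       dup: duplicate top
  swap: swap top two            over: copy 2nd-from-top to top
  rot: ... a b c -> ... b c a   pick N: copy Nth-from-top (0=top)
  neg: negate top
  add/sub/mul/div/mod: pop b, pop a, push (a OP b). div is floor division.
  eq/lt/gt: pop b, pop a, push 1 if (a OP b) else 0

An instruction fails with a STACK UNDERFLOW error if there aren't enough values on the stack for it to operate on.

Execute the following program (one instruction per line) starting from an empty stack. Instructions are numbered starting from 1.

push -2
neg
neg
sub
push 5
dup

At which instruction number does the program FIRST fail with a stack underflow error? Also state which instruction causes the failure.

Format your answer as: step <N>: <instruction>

Step 1 ('push -2'): stack = [-2], depth = 1
Step 2 ('neg'): stack = [2], depth = 1
Step 3 ('neg'): stack = [-2], depth = 1
Step 4 ('sub'): needs 2 value(s) but depth is 1 — STACK UNDERFLOW

Answer: step 4: sub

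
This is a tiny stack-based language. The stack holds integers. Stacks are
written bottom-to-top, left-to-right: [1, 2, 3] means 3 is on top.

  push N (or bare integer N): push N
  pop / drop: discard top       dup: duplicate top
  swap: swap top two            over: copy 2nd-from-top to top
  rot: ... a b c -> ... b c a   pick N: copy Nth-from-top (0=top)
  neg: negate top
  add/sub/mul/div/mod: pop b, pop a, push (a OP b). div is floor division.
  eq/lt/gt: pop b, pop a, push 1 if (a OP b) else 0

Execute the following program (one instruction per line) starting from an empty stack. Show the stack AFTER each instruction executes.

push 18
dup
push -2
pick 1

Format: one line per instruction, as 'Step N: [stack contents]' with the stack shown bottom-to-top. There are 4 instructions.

Step 1: [18]
Step 2: [18, 18]
Step 3: [18, 18, -2]
Step 4: [18, 18, -2, 18]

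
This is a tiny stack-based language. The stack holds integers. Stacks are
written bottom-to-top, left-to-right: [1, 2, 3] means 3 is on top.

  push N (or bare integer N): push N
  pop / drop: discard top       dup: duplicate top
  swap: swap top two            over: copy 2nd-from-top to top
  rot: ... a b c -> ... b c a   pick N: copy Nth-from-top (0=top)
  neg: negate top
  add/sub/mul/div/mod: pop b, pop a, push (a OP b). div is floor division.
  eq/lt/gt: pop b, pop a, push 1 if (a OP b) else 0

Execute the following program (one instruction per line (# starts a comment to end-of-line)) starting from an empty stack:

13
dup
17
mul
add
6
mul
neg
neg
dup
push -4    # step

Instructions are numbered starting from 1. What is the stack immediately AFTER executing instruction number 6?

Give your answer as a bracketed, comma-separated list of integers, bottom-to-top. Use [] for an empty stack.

Step 1 ('13'): [13]
Step 2 ('dup'): [13, 13]
Step 3 ('17'): [13, 13, 17]
Step 4 ('mul'): [13, 221]
Step 5 ('add'): [234]
Step 6 ('6'): [234, 6]

Answer: [234, 6]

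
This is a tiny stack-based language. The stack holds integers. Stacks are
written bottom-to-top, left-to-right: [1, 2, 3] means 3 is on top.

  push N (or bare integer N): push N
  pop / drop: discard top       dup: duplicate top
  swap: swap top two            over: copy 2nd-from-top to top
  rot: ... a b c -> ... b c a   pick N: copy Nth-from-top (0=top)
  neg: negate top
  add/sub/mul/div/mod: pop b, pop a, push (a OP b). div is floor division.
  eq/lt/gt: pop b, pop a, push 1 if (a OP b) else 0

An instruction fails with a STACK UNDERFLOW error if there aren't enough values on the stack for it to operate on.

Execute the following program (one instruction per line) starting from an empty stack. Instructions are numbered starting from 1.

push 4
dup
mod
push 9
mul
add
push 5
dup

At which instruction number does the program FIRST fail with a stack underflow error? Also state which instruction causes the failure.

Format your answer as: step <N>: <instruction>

Answer: step 6: add

Derivation:
Step 1 ('push 4'): stack = [4], depth = 1
Step 2 ('dup'): stack = [4, 4], depth = 2
Step 3 ('mod'): stack = [0], depth = 1
Step 4 ('push 9'): stack = [0, 9], depth = 2
Step 5 ('mul'): stack = [0], depth = 1
Step 6 ('add'): needs 2 value(s) but depth is 1 — STACK UNDERFLOW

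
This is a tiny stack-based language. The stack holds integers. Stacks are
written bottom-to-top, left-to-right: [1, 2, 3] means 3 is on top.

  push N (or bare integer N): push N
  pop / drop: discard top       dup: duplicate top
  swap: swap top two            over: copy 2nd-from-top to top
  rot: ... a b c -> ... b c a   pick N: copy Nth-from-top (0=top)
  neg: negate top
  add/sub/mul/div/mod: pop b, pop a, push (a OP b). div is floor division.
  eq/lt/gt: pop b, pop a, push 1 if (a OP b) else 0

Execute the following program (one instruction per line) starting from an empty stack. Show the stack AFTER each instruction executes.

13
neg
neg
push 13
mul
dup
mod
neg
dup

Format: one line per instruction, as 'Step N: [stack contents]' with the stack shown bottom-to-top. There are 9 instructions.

Step 1: [13]
Step 2: [-13]
Step 3: [13]
Step 4: [13, 13]
Step 5: [169]
Step 6: [169, 169]
Step 7: [0]
Step 8: [0]
Step 9: [0, 0]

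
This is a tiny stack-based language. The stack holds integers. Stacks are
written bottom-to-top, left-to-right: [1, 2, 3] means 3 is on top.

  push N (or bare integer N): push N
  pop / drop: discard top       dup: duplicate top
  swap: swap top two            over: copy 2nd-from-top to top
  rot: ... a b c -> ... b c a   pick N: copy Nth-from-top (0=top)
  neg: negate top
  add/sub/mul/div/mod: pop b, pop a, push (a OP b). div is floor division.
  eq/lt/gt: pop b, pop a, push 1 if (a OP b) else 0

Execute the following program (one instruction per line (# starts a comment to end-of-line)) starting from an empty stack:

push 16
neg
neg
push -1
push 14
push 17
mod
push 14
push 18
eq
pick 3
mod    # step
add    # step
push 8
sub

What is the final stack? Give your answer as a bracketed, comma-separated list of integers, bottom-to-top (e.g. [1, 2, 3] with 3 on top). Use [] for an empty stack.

Answer: [16, -1, 6]

Derivation:
After 'push 16': [16]
After 'neg': [-16]
After 'neg': [16]
After 'push -1': [16, -1]
After 'push 14': [16, -1, 14]
After 'push 17': [16, -1, 14, 17]
After 'mod': [16, -1, 14]
After 'push 14': [16, -1, 14, 14]
After 'push 18': [16, -1, 14, 14, 18]
After 'eq': [16, -1, 14, 0]
After 'pick 3': [16, -1, 14, 0, 16]
After 'mod': [16, -1, 14, 0]
After 'add': [16, -1, 14]
After 'push 8': [16, -1, 14, 8]
After 'sub': [16, -1, 6]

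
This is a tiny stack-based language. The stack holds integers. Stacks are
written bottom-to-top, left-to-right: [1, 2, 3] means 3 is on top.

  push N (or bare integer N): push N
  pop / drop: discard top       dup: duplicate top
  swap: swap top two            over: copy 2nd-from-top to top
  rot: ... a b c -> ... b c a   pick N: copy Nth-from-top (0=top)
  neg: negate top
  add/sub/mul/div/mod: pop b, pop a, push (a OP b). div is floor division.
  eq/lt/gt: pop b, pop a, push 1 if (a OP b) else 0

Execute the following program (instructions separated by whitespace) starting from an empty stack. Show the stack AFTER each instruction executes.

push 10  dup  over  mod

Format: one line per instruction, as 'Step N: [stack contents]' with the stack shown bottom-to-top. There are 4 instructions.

Step 1: [10]
Step 2: [10, 10]
Step 3: [10, 10, 10]
Step 4: [10, 0]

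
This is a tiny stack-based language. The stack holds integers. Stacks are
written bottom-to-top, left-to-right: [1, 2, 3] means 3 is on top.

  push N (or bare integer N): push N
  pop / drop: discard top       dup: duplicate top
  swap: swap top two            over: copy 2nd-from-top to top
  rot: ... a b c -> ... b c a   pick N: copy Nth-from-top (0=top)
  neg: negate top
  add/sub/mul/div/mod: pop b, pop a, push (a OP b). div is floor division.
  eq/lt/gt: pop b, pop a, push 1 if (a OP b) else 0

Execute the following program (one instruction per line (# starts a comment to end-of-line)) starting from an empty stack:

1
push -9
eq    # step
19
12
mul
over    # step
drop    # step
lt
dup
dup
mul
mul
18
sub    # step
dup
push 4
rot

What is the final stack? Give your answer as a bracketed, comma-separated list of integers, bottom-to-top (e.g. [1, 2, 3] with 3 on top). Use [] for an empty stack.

After 'push 1': [1]
After 'push -9': [1, -9]
After 'eq': [0]
After 'push 19': [0, 19]
After 'push 12': [0, 19, 12]
After 'mul': [0, 228]
After 'over': [0, 228, 0]
After 'drop': [0, 228]
After 'lt': [1]
After 'dup': [1, 1]
After 'dup': [1, 1, 1]
After 'mul': [1, 1]
After 'mul': [1]
After 'push 18': [1, 18]
After 'sub': [-17]
After 'dup': [-17, -17]
After 'push 4': [-17, -17, 4]
After 'rot': [-17, 4, -17]

Answer: [-17, 4, -17]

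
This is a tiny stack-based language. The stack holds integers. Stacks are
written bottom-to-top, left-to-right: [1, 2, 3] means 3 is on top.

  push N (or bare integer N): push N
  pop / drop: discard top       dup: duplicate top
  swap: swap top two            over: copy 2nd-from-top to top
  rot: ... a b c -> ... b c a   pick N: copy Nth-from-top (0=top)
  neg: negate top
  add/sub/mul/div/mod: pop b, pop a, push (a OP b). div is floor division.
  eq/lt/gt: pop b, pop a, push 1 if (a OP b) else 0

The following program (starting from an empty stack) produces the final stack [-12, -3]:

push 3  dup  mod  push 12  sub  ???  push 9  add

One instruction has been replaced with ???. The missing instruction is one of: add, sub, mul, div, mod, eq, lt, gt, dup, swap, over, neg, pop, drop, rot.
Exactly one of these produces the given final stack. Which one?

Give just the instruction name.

Answer: dup

Derivation:
Stack before ???: [-12]
Stack after ???:  [-12, -12]
The instruction that transforms [-12] -> [-12, -12] is: dup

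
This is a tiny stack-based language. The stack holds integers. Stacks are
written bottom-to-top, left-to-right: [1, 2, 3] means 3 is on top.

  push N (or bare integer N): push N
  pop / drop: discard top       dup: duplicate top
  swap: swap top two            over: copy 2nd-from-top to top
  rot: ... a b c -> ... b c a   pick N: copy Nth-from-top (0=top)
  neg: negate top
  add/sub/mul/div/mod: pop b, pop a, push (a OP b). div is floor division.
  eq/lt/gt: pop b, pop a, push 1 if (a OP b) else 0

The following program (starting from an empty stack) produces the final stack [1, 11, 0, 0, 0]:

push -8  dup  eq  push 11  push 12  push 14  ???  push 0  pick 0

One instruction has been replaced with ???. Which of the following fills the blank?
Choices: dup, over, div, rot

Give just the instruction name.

Stack before ???: [1, 11, 12, 14]
Stack after ???:  [1, 11, 0]
Checking each choice:
  dup: produces [1, 11, 12, 14, 14, 0, 0]
  over: produces [1, 11, 12, 14, 12, 0, 0]
  div: MATCH
  rot: produces [1, 12, 14, 11, 0, 0]


Answer: div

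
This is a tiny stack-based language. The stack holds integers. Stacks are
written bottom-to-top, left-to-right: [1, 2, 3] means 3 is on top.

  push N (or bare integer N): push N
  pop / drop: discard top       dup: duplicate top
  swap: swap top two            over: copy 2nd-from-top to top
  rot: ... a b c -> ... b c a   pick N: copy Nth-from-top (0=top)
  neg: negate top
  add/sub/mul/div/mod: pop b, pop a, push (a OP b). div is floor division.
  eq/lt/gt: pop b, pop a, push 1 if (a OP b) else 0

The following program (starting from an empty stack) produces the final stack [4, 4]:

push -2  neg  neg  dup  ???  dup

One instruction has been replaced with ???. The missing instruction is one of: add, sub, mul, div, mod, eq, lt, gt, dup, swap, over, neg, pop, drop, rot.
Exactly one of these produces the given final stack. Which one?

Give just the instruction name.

Answer: mul

Derivation:
Stack before ???: [-2, -2]
Stack after ???:  [4]
The instruction that transforms [-2, -2] -> [4] is: mul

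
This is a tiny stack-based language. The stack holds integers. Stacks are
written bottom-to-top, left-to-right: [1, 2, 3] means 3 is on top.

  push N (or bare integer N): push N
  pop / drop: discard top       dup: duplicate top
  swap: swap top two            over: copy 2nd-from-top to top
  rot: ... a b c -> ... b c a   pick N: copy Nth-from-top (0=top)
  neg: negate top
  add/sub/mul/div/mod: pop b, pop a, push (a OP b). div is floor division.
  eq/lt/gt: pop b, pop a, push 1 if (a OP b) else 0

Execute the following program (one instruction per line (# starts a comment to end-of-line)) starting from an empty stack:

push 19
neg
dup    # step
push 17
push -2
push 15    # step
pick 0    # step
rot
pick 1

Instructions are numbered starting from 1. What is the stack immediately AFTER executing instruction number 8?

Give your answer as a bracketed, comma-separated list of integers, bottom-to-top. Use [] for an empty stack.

Step 1 ('push 19'): [19]
Step 2 ('neg'): [-19]
Step 3 ('dup'): [-19, -19]
Step 4 ('push 17'): [-19, -19, 17]
Step 5 ('push -2'): [-19, -19, 17, -2]
Step 6 ('push 15'): [-19, -19, 17, -2, 15]
Step 7 ('pick 0'): [-19, -19, 17, -2, 15, 15]
Step 8 ('rot'): [-19, -19, 17, 15, 15, -2]

Answer: [-19, -19, 17, 15, 15, -2]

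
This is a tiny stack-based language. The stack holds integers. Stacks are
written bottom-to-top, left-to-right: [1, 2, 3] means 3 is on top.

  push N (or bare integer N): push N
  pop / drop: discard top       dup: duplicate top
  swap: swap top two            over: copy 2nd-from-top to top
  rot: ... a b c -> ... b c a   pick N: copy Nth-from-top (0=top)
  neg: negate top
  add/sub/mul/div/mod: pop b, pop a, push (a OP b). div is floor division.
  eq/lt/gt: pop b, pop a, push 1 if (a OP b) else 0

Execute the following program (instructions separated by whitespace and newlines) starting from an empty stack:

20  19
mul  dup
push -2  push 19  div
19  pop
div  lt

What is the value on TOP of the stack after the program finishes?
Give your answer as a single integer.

Answer: 0

Derivation:
After 'push 20': [20]
After 'push 19': [20, 19]
After 'mul': [380]
After 'dup': [380, 380]
After 'push -2': [380, 380, -2]
After 'push 19': [380, 380, -2, 19]
After 'div': [380, 380, -1]
After 'push 19': [380, 380, -1, 19]
After 'pop': [380, 380, -1]
After 'div': [380, -380]
After 'lt': [0]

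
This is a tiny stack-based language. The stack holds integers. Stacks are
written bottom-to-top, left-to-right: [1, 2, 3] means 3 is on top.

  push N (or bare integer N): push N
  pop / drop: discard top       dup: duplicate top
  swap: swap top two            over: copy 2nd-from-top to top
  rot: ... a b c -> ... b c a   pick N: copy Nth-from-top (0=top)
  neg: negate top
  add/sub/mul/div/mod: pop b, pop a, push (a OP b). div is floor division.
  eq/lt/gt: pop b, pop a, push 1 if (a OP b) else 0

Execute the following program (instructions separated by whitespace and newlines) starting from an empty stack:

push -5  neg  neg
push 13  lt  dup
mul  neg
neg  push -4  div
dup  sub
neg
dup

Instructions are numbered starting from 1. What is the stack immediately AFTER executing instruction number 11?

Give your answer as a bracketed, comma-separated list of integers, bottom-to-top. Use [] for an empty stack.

Answer: [-1]

Derivation:
Step 1 ('push -5'): [-5]
Step 2 ('neg'): [5]
Step 3 ('neg'): [-5]
Step 4 ('push 13'): [-5, 13]
Step 5 ('lt'): [1]
Step 6 ('dup'): [1, 1]
Step 7 ('mul'): [1]
Step 8 ('neg'): [-1]
Step 9 ('neg'): [1]
Step 10 ('push -4'): [1, -4]
Step 11 ('div'): [-1]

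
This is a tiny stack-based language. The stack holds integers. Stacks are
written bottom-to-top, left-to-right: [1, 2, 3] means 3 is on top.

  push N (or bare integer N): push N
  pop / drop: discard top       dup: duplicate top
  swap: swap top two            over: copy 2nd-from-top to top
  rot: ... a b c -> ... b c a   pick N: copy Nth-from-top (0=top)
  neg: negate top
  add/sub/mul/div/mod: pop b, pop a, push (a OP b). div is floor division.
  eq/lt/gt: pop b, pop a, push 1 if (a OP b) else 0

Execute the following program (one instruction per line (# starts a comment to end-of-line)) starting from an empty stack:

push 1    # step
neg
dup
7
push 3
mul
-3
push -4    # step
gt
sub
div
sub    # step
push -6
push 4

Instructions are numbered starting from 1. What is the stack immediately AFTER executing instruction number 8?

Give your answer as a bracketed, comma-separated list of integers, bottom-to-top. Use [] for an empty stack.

Step 1 ('push 1'): [1]
Step 2 ('neg'): [-1]
Step 3 ('dup'): [-1, -1]
Step 4 ('7'): [-1, -1, 7]
Step 5 ('push 3'): [-1, -1, 7, 3]
Step 6 ('mul'): [-1, -1, 21]
Step 7 ('-3'): [-1, -1, 21, -3]
Step 8 ('push -4'): [-1, -1, 21, -3, -4]

Answer: [-1, -1, 21, -3, -4]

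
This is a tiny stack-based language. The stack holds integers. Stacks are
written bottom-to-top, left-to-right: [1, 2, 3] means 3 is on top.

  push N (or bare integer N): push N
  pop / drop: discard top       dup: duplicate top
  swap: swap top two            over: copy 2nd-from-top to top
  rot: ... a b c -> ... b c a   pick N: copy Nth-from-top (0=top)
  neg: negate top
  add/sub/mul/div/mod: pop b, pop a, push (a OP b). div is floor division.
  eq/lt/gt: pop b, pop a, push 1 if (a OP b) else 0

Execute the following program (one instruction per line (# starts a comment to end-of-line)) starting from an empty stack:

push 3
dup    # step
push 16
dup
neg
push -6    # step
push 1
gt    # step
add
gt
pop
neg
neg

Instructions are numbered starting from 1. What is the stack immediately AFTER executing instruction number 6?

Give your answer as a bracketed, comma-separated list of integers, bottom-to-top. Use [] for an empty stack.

Step 1 ('push 3'): [3]
Step 2 ('dup'): [3, 3]
Step 3 ('push 16'): [3, 3, 16]
Step 4 ('dup'): [3, 3, 16, 16]
Step 5 ('neg'): [3, 3, 16, -16]
Step 6 ('push -6'): [3, 3, 16, -16, -6]

Answer: [3, 3, 16, -16, -6]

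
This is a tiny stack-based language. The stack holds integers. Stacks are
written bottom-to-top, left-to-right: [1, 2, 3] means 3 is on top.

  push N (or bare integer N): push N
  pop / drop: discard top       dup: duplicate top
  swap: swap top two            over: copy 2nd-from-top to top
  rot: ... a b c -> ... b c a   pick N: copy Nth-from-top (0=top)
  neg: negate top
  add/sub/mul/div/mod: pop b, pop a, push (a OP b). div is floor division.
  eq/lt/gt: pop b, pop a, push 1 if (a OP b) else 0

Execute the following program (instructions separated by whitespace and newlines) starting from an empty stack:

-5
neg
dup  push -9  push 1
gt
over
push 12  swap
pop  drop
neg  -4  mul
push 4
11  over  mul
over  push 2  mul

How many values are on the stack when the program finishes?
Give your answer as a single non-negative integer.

After 'push -5': stack = [-5] (depth 1)
After 'neg': stack = [5] (depth 1)
After 'dup': stack = [5, 5] (depth 2)
After 'push -9': stack = [5, 5, -9] (depth 3)
After 'push 1': stack = [5, 5, -9, 1] (depth 4)
After 'gt': stack = [5, 5, 0] (depth 3)
After 'over': stack = [5, 5, 0, 5] (depth 4)
After 'push 12': stack = [5, 5, 0, 5, 12] (depth 5)
After 'swap': stack = [5, 5, 0, 12, 5] (depth 5)
After 'pop': stack = [5, 5, 0, 12] (depth 4)
  ...
After 'neg': stack = [5, 5, 0] (depth 3)
After 'push -4': stack = [5, 5, 0, -4] (depth 4)
After 'mul': stack = [5, 5, 0] (depth 3)
After 'push 4': stack = [5, 5, 0, 4] (depth 4)
After 'push 11': stack = [5, 5, 0, 4, 11] (depth 5)
After 'over': stack = [5, 5, 0, 4, 11, 4] (depth 6)
After 'mul': stack = [5, 5, 0, 4, 44] (depth 5)
After 'over': stack = [5, 5, 0, 4, 44, 4] (depth 6)
After 'push 2': stack = [5, 5, 0, 4, 44, 4, 2] (depth 7)
After 'mul': stack = [5, 5, 0, 4, 44, 8] (depth 6)

Answer: 6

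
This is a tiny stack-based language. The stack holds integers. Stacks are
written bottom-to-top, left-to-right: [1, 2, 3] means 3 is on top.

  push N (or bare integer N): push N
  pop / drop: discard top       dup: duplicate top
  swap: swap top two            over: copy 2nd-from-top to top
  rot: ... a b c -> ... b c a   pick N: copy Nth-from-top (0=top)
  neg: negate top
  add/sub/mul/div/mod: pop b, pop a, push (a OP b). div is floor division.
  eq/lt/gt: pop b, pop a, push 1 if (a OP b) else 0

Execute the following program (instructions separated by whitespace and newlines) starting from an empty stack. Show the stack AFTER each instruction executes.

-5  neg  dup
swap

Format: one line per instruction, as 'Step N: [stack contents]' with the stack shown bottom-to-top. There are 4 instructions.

Step 1: [-5]
Step 2: [5]
Step 3: [5, 5]
Step 4: [5, 5]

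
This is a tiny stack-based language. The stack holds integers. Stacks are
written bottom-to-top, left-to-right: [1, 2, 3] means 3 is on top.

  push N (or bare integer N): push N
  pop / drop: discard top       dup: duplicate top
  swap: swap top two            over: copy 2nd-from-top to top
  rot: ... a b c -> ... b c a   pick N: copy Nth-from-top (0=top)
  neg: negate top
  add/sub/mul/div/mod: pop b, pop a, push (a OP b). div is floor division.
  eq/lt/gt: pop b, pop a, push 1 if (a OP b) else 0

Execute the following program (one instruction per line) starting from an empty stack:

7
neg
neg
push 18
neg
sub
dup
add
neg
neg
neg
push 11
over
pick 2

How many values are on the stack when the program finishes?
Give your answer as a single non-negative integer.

Answer: 4

Derivation:
After 'push 7': stack = [7] (depth 1)
After 'neg': stack = [-7] (depth 1)
After 'neg': stack = [7] (depth 1)
After 'push 18': stack = [7, 18] (depth 2)
After 'neg': stack = [7, -18] (depth 2)
After 'sub': stack = [25] (depth 1)
After 'dup': stack = [25, 25] (depth 2)
After 'add': stack = [50] (depth 1)
After 'neg': stack = [-50] (depth 1)
After 'neg': stack = [50] (depth 1)
After 'neg': stack = [-50] (depth 1)
After 'push 11': stack = [-50, 11] (depth 2)
After 'over': stack = [-50, 11, -50] (depth 3)
After 'pick 2': stack = [-50, 11, -50, -50] (depth 4)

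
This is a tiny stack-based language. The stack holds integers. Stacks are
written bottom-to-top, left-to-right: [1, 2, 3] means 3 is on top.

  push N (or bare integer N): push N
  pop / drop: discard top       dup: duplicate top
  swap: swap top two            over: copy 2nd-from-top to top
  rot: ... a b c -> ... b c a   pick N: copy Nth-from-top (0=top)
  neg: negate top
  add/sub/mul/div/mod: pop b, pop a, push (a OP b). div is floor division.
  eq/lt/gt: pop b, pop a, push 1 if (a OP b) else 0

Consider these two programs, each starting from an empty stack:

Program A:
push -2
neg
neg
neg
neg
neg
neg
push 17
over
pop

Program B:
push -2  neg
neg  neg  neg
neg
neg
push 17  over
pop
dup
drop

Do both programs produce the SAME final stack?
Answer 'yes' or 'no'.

Program A trace:
  After 'push -2': [-2]
  After 'neg': [2]
  After 'neg': [-2]
  After 'neg': [2]
  After 'neg': [-2]
  After 'neg': [2]
  After 'neg': [-2]
  After 'push 17': [-2, 17]
  After 'over': [-2, 17, -2]
  After 'pop': [-2, 17]
Program A final stack: [-2, 17]

Program B trace:
  After 'push -2': [-2]
  After 'neg': [2]
  After 'neg': [-2]
  After 'neg': [2]
  After 'neg': [-2]
  After 'neg': [2]
  After 'neg': [-2]
  After 'push 17': [-2, 17]
  After 'over': [-2, 17, -2]
  After 'pop': [-2, 17]
  After 'dup': [-2, 17, 17]
  After 'drop': [-2, 17]
Program B final stack: [-2, 17]
Same: yes

Answer: yes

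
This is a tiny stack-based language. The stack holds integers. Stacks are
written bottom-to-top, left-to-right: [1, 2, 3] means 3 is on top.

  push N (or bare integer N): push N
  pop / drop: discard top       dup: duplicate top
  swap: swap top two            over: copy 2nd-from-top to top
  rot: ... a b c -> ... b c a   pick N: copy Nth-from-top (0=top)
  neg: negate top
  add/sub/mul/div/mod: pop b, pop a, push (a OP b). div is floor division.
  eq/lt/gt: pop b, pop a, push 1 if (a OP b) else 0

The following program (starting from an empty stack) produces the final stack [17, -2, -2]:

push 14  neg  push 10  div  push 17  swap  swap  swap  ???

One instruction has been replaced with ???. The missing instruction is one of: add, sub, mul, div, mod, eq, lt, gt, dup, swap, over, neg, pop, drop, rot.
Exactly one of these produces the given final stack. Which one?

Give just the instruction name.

Stack before ???: [17, -2]
Stack after ???:  [17, -2, -2]
The instruction that transforms [17, -2] -> [17, -2, -2] is: dup

Answer: dup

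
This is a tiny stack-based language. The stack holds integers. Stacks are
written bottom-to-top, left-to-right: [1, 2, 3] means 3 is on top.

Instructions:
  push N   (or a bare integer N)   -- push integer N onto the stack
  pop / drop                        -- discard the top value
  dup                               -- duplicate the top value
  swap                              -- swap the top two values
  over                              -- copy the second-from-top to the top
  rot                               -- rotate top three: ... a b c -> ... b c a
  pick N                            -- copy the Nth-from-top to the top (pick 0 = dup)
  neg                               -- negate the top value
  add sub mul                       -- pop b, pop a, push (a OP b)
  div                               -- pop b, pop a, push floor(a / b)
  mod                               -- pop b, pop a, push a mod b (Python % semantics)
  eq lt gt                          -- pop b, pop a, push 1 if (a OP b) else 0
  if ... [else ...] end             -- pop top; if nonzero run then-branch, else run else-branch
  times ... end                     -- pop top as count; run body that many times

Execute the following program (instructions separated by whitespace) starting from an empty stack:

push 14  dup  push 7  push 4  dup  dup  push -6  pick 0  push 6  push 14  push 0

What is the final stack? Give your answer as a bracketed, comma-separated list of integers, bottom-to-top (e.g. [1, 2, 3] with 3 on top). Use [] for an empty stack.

Answer: [14, 14, 7, 4, 4, 4, -6, -6, 6, 14, 0]

Derivation:
After 'push 14': [14]
After 'dup': [14, 14]
After 'push 7': [14, 14, 7]
After 'push 4': [14, 14, 7, 4]
After 'dup': [14, 14, 7, 4, 4]
After 'dup': [14, 14, 7, 4, 4, 4]
After 'push -6': [14, 14, 7, 4, 4, 4, -6]
After 'pick 0': [14, 14, 7, 4, 4, 4, -6, -6]
After 'push 6': [14, 14, 7, 4, 4, 4, -6, -6, 6]
After 'push 14': [14, 14, 7, 4, 4, 4, -6, -6, 6, 14]
After 'push 0': [14, 14, 7, 4, 4, 4, -6, -6, 6, 14, 0]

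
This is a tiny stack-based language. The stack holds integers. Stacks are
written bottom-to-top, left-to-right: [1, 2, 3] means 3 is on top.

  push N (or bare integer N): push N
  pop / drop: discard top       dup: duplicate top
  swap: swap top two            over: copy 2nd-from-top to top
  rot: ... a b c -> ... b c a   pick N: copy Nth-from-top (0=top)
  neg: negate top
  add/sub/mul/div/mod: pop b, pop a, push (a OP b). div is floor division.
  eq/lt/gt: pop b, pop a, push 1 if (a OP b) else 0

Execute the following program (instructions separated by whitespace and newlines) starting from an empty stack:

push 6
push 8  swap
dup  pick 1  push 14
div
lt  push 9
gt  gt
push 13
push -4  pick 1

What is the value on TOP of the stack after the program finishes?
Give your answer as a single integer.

Answer: 13

Derivation:
After 'push 6': [6]
After 'push 8': [6, 8]
After 'swap': [8, 6]
After 'dup': [8, 6, 6]
After 'pick 1': [8, 6, 6, 6]
After 'push 14': [8, 6, 6, 6, 14]
After 'div': [8, 6, 6, 0]
After 'lt': [8, 6, 0]
After 'push 9': [8, 6, 0, 9]
After 'gt': [8, 6, 0]
After 'gt': [8, 1]
After 'push 13': [8, 1, 13]
After 'push -4': [8, 1, 13, -4]
After 'pick 1': [8, 1, 13, -4, 13]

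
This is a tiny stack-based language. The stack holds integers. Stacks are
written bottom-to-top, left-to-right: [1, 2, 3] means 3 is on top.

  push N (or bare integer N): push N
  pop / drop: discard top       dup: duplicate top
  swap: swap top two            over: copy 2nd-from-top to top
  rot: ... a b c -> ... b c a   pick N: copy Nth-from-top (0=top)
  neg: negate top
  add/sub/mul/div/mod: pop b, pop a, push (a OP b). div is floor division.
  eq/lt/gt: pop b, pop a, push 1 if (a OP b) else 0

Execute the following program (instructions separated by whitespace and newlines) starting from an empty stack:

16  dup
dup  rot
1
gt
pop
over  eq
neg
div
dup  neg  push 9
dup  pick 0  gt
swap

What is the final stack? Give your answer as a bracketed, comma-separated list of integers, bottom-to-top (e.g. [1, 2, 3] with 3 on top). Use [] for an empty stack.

After 'push 16': [16]
After 'dup': [16, 16]
After 'dup': [16, 16, 16]
After 'rot': [16, 16, 16]
After 'push 1': [16, 16, 16, 1]
After 'gt': [16, 16, 1]
After 'pop': [16, 16]
After 'over': [16, 16, 16]
After 'eq': [16, 1]
After 'neg': [16, -1]
After 'div': [-16]
After 'dup': [-16, -16]
After 'neg': [-16, 16]
After 'push 9': [-16, 16, 9]
After 'dup': [-16, 16, 9, 9]
After 'pick 0': [-16, 16, 9, 9, 9]
After 'gt': [-16, 16, 9, 0]
After 'swap': [-16, 16, 0, 9]

Answer: [-16, 16, 0, 9]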